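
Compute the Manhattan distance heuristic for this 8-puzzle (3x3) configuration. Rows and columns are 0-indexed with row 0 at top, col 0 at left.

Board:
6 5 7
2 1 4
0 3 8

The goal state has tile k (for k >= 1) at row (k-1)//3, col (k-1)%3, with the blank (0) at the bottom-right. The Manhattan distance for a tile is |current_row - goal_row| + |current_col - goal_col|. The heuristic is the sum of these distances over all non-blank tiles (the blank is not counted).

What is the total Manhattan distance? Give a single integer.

Tile 6: at (0,0), goal (1,2), distance |0-1|+|0-2| = 3
Tile 5: at (0,1), goal (1,1), distance |0-1|+|1-1| = 1
Tile 7: at (0,2), goal (2,0), distance |0-2|+|2-0| = 4
Tile 2: at (1,0), goal (0,1), distance |1-0|+|0-1| = 2
Tile 1: at (1,1), goal (0,0), distance |1-0|+|1-0| = 2
Tile 4: at (1,2), goal (1,0), distance |1-1|+|2-0| = 2
Tile 3: at (2,1), goal (0,2), distance |2-0|+|1-2| = 3
Tile 8: at (2,2), goal (2,1), distance |2-2|+|2-1| = 1
Sum: 3 + 1 + 4 + 2 + 2 + 2 + 3 + 1 = 18

Answer: 18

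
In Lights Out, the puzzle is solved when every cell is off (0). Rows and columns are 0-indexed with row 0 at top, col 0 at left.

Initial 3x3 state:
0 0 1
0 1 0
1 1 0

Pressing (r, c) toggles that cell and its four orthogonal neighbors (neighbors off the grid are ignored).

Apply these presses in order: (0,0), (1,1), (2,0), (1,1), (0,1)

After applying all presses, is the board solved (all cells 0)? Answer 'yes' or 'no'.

Answer: yes

Derivation:
After press 1 at (0,0):
1 1 1
1 1 0
1 1 0

After press 2 at (1,1):
1 0 1
0 0 1
1 0 0

After press 3 at (2,0):
1 0 1
1 0 1
0 1 0

After press 4 at (1,1):
1 1 1
0 1 0
0 0 0

After press 5 at (0,1):
0 0 0
0 0 0
0 0 0

Lights still on: 0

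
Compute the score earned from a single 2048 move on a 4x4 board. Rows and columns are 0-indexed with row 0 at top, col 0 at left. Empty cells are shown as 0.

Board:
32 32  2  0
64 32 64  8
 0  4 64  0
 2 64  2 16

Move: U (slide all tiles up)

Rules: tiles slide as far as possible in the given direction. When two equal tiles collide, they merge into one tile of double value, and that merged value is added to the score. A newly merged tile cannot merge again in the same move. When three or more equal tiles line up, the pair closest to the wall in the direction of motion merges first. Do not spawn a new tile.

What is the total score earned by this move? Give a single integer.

Answer: 192

Derivation:
Slide up:
col 0: [32, 64, 0, 2] -> [32, 64, 2, 0]  score +0 (running 0)
col 1: [32, 32, 4, 64] -> [64, 4, 64, 0]  score +64 (running 64)
col 2: [2, 64, 64, 2] -> [2, 128, 2, 0]  score +128 (running 192)
col 3: [0, 8, 0, 16] -> [8, 16, 0, 0]  score +0 (running 192)
Board after move:
 32  64   2   8
 64   4 128  16
  2  64   2   0
  0   0   0   0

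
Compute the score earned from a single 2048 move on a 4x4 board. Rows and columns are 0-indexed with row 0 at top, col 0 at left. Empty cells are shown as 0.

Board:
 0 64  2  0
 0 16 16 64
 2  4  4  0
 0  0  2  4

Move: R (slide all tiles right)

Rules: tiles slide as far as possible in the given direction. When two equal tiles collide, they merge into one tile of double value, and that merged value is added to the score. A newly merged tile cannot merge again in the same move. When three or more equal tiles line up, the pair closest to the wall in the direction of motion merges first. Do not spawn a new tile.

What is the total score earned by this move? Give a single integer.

Answer: 40

Derivation:
Slide right:
row 0: [0, 64, 2, 0] -> [0, 0, 64, 2]  score +0 (running 0)
row 1: [0, 16, 16, 64] -> [0, 0, 32, 64]  score +32 (running 32)
row 2: [2, 4, 4, 0] -> [0, 0, 2, 8]  score +8 (running 40)
row 3: [0, 0, 2, 4] -> [0, 0, 2, 4]  score +0 (running 40)
Board after move:
 0  0 64  2
 0  0 32 64
 0  0  2  8
 0  0  2  4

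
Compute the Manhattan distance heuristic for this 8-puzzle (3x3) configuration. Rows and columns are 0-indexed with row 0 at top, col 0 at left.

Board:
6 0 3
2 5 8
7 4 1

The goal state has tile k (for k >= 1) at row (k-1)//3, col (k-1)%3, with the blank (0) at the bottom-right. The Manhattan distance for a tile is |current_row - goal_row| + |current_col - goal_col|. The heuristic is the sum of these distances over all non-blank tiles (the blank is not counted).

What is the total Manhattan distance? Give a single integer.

Answer: 13

Derivation:
Tile 6: at (0,0), goal (1,2), distance |0-1|+|0-2| = 3
Tile 3: at (0,2), goal (0,2), distance |0-0|+|2-2| = 0
Tile 2: at (1,0), goal (0,1), distance |1-0|+|0-1| = 2
Tile 5: at (1,1), goal (1,1), distance |1-1|+|1-1| = 0
Tile 8: at (1,2), goal (2,1), distance |1-2|+|2-1| = 2
Tile 7: at (2,0), goal (2,0), distance |2-2|+|0-0| = 0
Tile 4: at (2,1), goal (1,0), distance |2-1|+|1-0| = 2
Tile 1: at (2,2), goal (0,0), distance |2-0|+|2-0| = 4
Sum: 3 + 0 + 2 + 0 + 2 + 0 + 2 + 4 = 13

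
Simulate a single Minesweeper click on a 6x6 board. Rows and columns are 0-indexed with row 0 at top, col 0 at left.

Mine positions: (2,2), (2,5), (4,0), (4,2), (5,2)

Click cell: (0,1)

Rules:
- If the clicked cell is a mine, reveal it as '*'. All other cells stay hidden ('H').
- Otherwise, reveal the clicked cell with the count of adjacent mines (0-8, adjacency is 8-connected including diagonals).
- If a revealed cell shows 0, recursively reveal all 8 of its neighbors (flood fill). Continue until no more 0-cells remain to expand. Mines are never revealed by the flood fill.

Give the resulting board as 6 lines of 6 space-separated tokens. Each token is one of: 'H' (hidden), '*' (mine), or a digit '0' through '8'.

0 0 0 0 0 0
0 1 1 1 1 1
0 1 H H H H
1 3 H H H H
H H H H H H
H H H H H H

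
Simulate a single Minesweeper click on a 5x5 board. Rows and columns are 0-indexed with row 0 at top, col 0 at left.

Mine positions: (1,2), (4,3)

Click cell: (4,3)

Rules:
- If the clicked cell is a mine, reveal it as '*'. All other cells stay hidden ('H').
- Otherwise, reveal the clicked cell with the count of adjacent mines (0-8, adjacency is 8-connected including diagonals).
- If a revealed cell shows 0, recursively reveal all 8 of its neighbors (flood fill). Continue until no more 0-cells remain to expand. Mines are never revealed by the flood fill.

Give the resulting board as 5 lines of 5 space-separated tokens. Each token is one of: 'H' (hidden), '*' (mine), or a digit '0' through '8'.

H H H H H
H H H H H
H H H H H
H H H H H
H H H * H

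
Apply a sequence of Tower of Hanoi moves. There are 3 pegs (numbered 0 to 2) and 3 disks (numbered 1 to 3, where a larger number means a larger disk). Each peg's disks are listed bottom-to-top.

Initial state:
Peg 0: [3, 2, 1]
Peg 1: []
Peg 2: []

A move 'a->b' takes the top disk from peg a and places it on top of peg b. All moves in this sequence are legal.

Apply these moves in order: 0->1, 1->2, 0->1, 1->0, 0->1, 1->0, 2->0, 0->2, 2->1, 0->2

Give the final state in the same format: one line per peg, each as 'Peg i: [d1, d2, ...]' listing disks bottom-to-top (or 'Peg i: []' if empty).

After move 1 (0->1):
Peg 0: [3, 2]
Peg 1: [1]
Peg 2: []

After move 2 (1->2):
Peg 0: [3, 2]
Peg 1: []
Peg 2: [1]

After move 3 (0->1):
Peg 0: [3]
Peg 1: [2]
Peg 2: [1]

After move 4 (1->0):
Peg 0: [3, 2]
Peg 1: []
Peg 2: [1]

After move 5 (0->1):
Peg 0: [3]
Peg 1: [2]
Peg 2: [1]

After move 6 (1->0):
Peg 0: [3, 2]
Peg 1: []
Peg 2: [1]

After move 7 (2->0):
Peg 0: [3, 2, 1]
Peg 1: []
Peg 2: []

After move 8 (0->2):
Peg 0: [3, 2]
Peg 1: []
Peg 2: [1]

After move 9 (2->1):
Peg 0: [3, 2]
Peg 1: [1]
Peg 2: []

After move 10 (0->2):
Peg 0: [3]
Peg 1: [1]
Peg 2: [2]

Answer: Peg 0: [3]
Peg 1: [1]
Peg 2: [2]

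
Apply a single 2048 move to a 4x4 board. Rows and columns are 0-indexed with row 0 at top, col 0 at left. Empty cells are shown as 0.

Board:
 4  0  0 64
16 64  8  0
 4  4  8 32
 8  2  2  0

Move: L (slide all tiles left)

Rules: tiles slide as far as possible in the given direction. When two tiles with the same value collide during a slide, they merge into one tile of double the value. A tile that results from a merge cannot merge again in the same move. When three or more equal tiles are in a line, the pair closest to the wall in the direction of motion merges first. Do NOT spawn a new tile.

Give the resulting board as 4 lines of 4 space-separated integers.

Slide left:
row 0: [4, 0, 0, 64] -> [4, 64, 0, 0]
row 1: [16, 64, 8, 0] -> [16, 64, 8, 0]
row 2: [4, 4, 8, 32] -> [8, 8, 32, 0]
row 3: [8, 2, 2, 0] -> [8, 4, 0, 0]

Answer:  4 64  0  0
16 64  8  0
 8  8 32  0
 8  4  0  0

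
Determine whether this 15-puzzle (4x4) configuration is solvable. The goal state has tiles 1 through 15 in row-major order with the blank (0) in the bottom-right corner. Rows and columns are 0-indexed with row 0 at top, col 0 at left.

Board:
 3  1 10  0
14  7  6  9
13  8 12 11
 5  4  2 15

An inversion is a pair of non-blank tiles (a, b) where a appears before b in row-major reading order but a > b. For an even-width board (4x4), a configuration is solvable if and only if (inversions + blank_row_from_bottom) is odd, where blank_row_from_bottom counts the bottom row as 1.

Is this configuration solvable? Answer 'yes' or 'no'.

Answer: yes

Derivation:
Inversions: 49
Blank is in row 0 (0-indexed from top), which is row 4 counting from the bottom (bottom = 1).
49 + 4 = 53, which is odd, so the puzzle is solvable.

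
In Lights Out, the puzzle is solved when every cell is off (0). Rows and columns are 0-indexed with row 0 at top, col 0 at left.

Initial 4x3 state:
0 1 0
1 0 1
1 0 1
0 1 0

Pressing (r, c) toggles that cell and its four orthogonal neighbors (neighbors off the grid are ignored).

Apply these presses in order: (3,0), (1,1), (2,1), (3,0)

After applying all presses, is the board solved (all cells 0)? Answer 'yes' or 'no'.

Answer: yes

Derivation:
After press 1 at (3,0):
0 1 0
1 0 1
0 0 1
1 0 0

After press 2 at (1,1):
0 0 0
0 1 0
0 1 1
1 0 0

After press 3 at (2,1):
0 0 0
0 0 0
1 0 0
1 1 0

After press 4 at (3,0):
0 0 0
0 0 0
0 0 0
0 0 0

Lights still on: 0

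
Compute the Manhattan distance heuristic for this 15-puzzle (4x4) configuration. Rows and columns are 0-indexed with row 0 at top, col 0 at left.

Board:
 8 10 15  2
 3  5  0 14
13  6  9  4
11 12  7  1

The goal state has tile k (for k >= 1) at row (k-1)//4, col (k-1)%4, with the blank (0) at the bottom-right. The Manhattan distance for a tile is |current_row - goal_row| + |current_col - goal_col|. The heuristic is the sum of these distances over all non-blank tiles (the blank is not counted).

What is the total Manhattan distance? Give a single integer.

Tile 8: at (0,0), goal (1,3), distance |0-1|+|0-3| = 4
Tile 10: at (0,1), goal (2,1), distance |0-2|+|1-1| = 2
Tile 15: at (0,2), goal (3,2), distance |0-3|+|2-2| = 3
Tile 2: at (0,3), goal (0,1), distance |0-0|+|3-1| = 2
Tile 3: at (1,0), goal (0,2), distance |1-0|+|0-2| = 3
Tile 5: at (1,1), goal (1,0), distance |1-1|+|1-0| = 1
Tile 14: at (1,3), goal (3,1), distance |1-3|+|3-1| = 4
Tile 13: at (2,0), goal (3,0), distance |2-3|+|0-0| = 1
Tile 6: at (2,1), goal (1,1), distance |2-1|+|1-1| = 1
Tile 9: at (2,2), goal (2,0), distance |2-2|+|2-0| = 2
Tile 4: at (2,3), goal (0,3), distance |2-0|+|3-3| = 2
Tile 11: at (3,0), goal (2,2), distance |3-2|+|0-2| = 3
Tile 12: at (3,1), goal (2,3), distance |3-2|+|1-3| = 3
Tile 7: at (3,2), goal (1,2), distance |3-1|+|2-2| = 2
Tile 1: at (3,3), goal (0,0), distance |3-0|+|3-0| = 6
Sum: 4 + 2 + 3 + 2 + 3 + 1 + 4 + 1 + 1 + 2 + 2 + 3 + 3 + 2 + 6 = 39

Answer: 39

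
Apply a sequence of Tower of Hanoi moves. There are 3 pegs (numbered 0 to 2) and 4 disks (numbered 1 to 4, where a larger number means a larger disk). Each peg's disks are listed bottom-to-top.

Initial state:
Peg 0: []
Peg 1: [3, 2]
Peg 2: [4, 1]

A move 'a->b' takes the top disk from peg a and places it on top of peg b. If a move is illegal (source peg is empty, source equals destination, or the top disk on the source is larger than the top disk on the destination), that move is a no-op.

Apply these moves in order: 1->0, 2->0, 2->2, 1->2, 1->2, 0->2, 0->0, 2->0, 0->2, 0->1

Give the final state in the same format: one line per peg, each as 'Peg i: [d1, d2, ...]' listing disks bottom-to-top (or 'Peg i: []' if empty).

Answer: Peg 0: []
Peg 1: [2]
Peg 2: [4, 3, 1]

Derivation:
After move 1 (1->0):
Peg 0: [2]
Peg 1: [3]
Peg 2: [4, 1]

After move 2 (2->0):
Peg 0: [2, 1]
Peg 1: [3]
Peg 2: [4]

After move 3 (2->2):
Peg 0: [2, 1]
Peg 1: [3]
Peg 2: [4]

After move 4 (1->2):
Peg 0: [2, 1]
Peg 1: []
Peg 2: [4, 3]

After move 5 (1->2):
Peg 0: [2, 1]
Peg 1: []
Peg 2: [4, 3]

After move 6 (0->2):
Peg 0: [2]
Peg 1: []
Peg 2: [4, 3, 1]

After move 7 (0->0):
Peg 0: [2]
Peg 1: []
Peg 2: [4, 3, 1]

After move 8 (2->0):
Peg 0: [2, 1]
Peg 1: []
Peg 2: [4, 3]

After move 9 (0->2):
Peg 0: [2]
Peg 1: []
Peg 2: [4, 3, 1]

After move 10 (0->1):
Peg 0: []
Peg 1: [2]
Peg 2: [4, 3, 1]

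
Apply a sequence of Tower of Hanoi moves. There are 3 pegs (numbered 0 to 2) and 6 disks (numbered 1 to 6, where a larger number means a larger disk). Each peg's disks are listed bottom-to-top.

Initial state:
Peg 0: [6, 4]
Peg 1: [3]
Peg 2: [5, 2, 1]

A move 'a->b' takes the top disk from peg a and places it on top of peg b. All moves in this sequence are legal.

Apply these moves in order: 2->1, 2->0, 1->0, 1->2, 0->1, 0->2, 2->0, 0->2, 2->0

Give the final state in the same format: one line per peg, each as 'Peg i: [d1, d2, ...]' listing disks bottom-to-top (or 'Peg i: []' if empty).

Answer: Peg 0: [6, 4, 2]
Peg 1: [1]
Peg 2: [5, 3]

Derivation:
After move 1 (2->1):
Peg 0: [6, 4]
Peg 1: [3, 1]
Peg 2: [5, 2]

After move 2 (2->0):
Peg 0: [6, 4, 2]
Peg 1: [3, 1]
Peg 2: [5]

After move 3 (1->0):
Peg 0: [6, 4, 2, 1]
Peg 1: [3]
Peg 2: [5]

After move 4 (1->2):
Peg 0: [6, 4, 2, 1]
Peg 1: []
Peg 2: [5, 3]

After move 5 (0->1):
Peg 0: [6, 4, 2]
Peg 1: [1]
Peg 2: [5, 3]

After move 6 (0->2):
Peg 0: [6, 4]
Peg 1: [1]
Peg 2: [5, 3, 2]

After move 7 (2->0):
Peg 0: [6, 4, 2]
Peg 1: [1]
Peg 2: [5, 3]

After move 8 (0->2):
Peg 0: [6, 4]
Peg 1: [1]
Peg 2: [5, 3, 2]

After move 9 (2->0):
Peg 0: [6, 4, 2]
Peg 1: [1]
Peg 2: [5, 3]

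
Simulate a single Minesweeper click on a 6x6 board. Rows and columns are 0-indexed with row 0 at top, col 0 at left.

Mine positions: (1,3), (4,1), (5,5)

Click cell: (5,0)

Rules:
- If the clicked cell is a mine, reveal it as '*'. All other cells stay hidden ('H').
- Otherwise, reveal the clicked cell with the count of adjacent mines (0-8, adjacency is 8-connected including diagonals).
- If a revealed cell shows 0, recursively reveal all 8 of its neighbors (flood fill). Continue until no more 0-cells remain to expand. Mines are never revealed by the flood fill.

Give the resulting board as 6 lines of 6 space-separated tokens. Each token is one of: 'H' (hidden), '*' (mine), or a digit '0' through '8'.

H H H H H H
H H H H H H
H H H H H H
H H H H H H
H H H H H H
1 H H H H H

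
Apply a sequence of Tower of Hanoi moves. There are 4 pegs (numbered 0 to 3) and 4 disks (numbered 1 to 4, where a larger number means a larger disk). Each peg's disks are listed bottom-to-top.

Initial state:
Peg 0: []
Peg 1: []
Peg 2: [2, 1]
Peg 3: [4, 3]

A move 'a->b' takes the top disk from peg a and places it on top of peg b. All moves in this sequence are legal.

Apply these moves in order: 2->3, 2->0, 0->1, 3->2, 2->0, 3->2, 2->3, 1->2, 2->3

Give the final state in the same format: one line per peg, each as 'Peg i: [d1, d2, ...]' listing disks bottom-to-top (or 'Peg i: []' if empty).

Answer: Peg 0: [1]
Peg 1: []
Peg 2: []
Peg 3: [4, 3, 2]

Derivation:
After move 1 (2->3):
Peg 0: []
Peg 1: []
Peg 2: [2]
Peg 3: [4, 3, 1]

After move 2 (2->0):
Peg 0: [2]
Peg 1: []
Peg 2: []
Peg 3: [4, 3, 1]

After move 3 (0->1):
Peg 0: []
Peg 1: [2]
Peg 2: []
Peg 3: [4, 3, 1]

After move 4 (3->2):
Peg 0: []
Peg 1: [2]
Peg 2: [1]
Peg 3: [4, 3]

After move 5 (2->0):
Peg 0: [1]
Peg 1: [2]
Peg 2: []
Peg 3: [4, 3]

After move 6 (3->2):
Peg 0: [1]
Peg 1: [2]
Peg 2: [3]
Peg 3: [4]

After move 7 (2->3):
Peg 0: [1]
Peg 1: [2]
Peg 2: []
Peg 3: [4, 3]

After move 8 (1->2):
Peg 0: [1]
Peg 1: []
Peg 2: [2]
Peg 3: [4, 3]

After move 9 (2->3):
Peg 0: [1]
Peg 1: []
Peg 2: []
Peg 3: [4, 3, 2]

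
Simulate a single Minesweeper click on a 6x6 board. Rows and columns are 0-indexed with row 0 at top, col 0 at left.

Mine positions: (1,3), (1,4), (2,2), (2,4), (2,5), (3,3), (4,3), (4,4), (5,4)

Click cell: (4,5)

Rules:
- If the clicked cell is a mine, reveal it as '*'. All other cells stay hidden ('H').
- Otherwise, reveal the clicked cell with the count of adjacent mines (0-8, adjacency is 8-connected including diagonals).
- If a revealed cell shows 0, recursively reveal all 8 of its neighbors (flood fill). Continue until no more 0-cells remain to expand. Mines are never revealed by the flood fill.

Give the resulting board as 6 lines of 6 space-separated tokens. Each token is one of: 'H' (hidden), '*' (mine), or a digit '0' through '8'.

H H H H H H
H H H H H H
H H H H H H
H H H H H H
H H H H H 2
H H H H H H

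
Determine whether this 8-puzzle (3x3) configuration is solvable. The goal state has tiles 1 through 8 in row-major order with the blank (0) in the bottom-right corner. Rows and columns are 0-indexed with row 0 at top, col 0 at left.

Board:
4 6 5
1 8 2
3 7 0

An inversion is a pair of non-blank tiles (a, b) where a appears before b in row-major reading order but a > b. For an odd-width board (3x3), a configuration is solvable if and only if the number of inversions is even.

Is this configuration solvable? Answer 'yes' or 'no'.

Answer: no

Derivation:
Inversions (pairs i<j in row-major order where tile[i] > tile[j] > 0): 13
13 is odd, so the puzzle is not solvable.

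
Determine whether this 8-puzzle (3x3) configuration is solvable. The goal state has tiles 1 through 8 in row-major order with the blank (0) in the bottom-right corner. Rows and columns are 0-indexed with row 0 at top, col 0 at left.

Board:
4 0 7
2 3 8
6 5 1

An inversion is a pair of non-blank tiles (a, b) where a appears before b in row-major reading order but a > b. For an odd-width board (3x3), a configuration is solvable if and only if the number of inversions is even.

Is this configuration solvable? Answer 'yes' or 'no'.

Answer: yes

Derivation:
Inversions (pairs i<j in row-major order where tile[i] > tile[j] > 0): 16
16 is even, so the puzzle is solvable.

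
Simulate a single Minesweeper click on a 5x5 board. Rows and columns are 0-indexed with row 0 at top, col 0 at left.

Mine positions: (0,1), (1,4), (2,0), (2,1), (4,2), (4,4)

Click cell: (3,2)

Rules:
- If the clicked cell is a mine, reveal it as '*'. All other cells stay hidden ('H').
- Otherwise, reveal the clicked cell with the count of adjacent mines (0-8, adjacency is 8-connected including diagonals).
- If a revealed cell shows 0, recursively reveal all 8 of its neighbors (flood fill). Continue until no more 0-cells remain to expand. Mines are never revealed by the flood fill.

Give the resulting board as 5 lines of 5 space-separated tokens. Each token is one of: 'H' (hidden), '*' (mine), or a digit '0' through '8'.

H H H H H
H H H H H
H H H H H
H H 2 H H
H H H H H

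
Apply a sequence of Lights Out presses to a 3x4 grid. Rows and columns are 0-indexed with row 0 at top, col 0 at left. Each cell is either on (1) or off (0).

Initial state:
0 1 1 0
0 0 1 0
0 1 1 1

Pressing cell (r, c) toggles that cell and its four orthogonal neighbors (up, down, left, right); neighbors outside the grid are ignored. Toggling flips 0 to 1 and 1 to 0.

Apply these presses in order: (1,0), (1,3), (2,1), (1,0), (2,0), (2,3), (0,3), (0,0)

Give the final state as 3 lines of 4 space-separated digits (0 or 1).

After press 1 at (1,0):
1 1 1 0
1 1 1 0
1 1 1 1

After press 2 at (1,3):
1 1 1 1
1 1 0 1
1 1 1 0

After press 3 at (2,1):
1 1 1 1
1 0 0 1
0 0 0 0

After press 4 at (1,0):
0 1 1 1
0 1 0 1
1 0 0 0

After press 5 at (2,0):
0 1 1 1
1 1 0 1
0 1 0 0

After press 6 at (2,3):
0 1 1 1
1 1 0 0
0 1 1 1

After press 7 at (0,3):
0 1 0 0
1 1 0 1
0 1 1 1

After press 8 at (0,0):
1 0 0 0
0 1 0 1
0 1 1 1

Answer: 1 0 0 0
0 1 0 1
0 1 1 1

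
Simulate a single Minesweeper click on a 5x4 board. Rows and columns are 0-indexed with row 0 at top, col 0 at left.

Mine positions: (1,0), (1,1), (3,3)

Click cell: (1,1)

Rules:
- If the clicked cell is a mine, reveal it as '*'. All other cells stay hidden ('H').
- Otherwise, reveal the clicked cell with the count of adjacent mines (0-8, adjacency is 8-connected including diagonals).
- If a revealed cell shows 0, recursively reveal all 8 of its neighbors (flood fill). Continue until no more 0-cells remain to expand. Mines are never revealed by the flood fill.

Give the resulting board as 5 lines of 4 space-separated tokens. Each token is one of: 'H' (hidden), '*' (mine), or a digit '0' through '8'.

H H H H
H * H H
H H H H
H H H H
H H H H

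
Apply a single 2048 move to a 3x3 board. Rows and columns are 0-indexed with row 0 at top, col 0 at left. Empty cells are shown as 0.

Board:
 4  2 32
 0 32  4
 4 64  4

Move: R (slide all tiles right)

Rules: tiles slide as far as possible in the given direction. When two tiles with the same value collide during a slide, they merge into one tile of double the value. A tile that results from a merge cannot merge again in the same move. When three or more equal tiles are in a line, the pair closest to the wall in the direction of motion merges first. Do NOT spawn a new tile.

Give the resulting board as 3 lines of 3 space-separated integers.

Answer:  4  2 32
 0 32  4
 4 64  4

Derivation:
Slide right:
row 0: [4, 2, 32] -> [4, 2, 32]
row 1: [0, 32, 4] -> [0, 32, 4]
row 2: [4, 64, 4] -> [4, 64, 4]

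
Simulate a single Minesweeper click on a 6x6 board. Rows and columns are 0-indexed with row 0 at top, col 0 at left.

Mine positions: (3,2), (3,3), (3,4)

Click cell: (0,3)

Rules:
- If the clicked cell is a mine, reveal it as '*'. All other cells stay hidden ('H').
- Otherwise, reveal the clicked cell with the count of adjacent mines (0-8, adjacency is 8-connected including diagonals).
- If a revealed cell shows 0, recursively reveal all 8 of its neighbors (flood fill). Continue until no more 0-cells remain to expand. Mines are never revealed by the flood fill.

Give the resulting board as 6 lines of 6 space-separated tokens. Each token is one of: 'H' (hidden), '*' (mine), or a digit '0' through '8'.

0 0 0 0 0 0
0 0 0 0 0 0
0 1 2 3 2 1
0 1 H H H H
0 1 2 3 2 1
0 0 0 0 0 0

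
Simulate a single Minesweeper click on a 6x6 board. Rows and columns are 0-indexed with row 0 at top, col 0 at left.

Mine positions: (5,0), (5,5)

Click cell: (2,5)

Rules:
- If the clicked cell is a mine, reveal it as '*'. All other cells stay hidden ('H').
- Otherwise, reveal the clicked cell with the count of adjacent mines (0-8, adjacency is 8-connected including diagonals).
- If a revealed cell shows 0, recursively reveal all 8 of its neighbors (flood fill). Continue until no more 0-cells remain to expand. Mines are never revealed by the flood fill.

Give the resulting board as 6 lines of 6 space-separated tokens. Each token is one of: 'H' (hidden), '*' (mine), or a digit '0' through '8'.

0 0 0 0 0 0
0 0 0 0 0 0
0 0 0 0 0 0
0 0 0 0 0 0
1 1 0 0 1 1
H 1 0 0 1 H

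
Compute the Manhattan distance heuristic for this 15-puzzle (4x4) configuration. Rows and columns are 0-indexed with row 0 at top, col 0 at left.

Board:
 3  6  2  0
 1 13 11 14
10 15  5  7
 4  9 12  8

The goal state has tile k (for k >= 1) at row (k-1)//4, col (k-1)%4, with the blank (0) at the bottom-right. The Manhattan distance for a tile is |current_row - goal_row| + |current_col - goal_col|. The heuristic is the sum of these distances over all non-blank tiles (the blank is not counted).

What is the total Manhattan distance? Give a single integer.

Tile 3: at (0,0), goal (0,2), distance |0-0|+|0-2| = 2
Tile 6: at (0,1), goal (1,1), distance |0-1|+|1-1| = 1
Tile 2: at (0,2), goal (0,1), distance |0-0|+|2-1| = 1
Tile 1: at (1,0), goal (0,0), distance |1-0|+|0-0| = 1
Tile 13: at (1,1), goal (3,0), distance |1-3|+|1-0| = 3
Tile 11: at (1,2), goal (2,2), distance |1-2|+|2-2| = 1
Tile 14: at (1,3), goal (3,1), distance |1-3|+|3-1| = 4
Tile 10: at (2,0), goal (2,1), distance |2-2|+|0-1| = 1
Tile 15: at (2,1), goal (3,2), distance |2-3|+|1-2| = 2
Tile 5: at (2,2), goal (1,0), distance |2-1|+|2-0| = 3
Tile 7: at (2,3), goal (1,2), distance |2-1|+|3-2| = 2
Tile 4: at (3,0), goal (0,3), distance |3-0|+|0-3| = 6
Tile 9: at (3,1), goal (2,0), distance |3-2|+|1-0| = 2
Tile 12: at (3,2), goal (2,3), distance |3-2|+|2-3| = 2
Tile 8: at (3,3), goal (1,3), distance |3-1|+|3-3| = 2
Sum: 2 + 1 + 1 + 1 + 3 + 1 + 4 + 1 + 2 + 3 + 2 + 6 + 2 + 2 + 2 = 33

Answer: 33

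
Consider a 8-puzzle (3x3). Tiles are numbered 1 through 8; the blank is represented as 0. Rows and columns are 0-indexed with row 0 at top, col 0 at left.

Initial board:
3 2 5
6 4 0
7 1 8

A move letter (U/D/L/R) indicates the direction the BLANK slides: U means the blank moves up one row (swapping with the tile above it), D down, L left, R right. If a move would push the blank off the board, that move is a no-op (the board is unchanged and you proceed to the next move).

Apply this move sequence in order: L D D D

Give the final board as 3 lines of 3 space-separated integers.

Answer: 3 2 5
6 1 4
7 0 8

Derivation:
After move 1 (L):
3 2 5
6 0 4
7 1 8

After move 2 (D):
3 2 5
6 1 4
7 0 8

After move 3 (D):
3 2 5
6 1 4
7 0 8

After move 4 (D):
3 2 5
6 1 4
7 0 8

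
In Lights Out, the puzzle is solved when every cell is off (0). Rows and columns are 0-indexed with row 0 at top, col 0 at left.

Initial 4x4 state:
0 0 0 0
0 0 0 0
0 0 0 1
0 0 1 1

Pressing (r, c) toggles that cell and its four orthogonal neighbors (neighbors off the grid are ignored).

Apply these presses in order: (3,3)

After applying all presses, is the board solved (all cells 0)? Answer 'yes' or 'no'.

After press 1 at (3,3):
0 0 0 0
0 0 0 0
0 0 0 0
0 0 0 0

Lights still on: 0

Answer: yes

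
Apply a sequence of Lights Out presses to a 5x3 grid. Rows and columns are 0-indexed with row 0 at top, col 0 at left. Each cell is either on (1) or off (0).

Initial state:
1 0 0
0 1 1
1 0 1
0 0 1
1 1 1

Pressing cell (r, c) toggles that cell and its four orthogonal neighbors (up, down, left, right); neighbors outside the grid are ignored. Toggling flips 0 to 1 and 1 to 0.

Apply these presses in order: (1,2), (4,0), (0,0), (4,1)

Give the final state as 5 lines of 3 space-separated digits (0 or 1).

After press 1 at (1,2):
1 0 1
0 0 0
1 0 0
0 0 1
1 1 1

After press 2 at (4,0):
1 0 1
0 0 0
1 0 0
1 0 1
0 0 1

After press 3 at (0,0):
0 1 1
1 0 0
1 0 0
1 0 1
0 0 1

After press 4 at (4,1):
0 1 1
1 0 0
1 0 0
1 1 1
1 1 0

Answer: 0 1 1
1 0 0
1 0 0
1 1 1
1 1 0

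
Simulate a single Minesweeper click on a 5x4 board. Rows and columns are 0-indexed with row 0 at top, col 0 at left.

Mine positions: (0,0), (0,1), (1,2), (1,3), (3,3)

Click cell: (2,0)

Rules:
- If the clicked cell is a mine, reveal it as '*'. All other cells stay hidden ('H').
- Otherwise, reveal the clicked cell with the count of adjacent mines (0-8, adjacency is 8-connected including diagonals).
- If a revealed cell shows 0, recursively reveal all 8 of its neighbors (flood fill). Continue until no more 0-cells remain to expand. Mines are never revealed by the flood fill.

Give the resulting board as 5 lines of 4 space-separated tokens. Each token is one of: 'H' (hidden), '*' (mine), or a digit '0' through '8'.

H H H H
2 3 H H
0 1 3 H
0 0 1 H
0 0 1 H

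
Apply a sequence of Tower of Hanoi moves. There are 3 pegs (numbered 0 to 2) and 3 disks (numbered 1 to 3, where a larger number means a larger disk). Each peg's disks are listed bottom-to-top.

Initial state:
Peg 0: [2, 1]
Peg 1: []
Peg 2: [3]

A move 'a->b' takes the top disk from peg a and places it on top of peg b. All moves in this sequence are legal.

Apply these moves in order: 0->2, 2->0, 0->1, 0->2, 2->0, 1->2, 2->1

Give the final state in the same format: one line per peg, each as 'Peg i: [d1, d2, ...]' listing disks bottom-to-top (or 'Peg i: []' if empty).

Answer: Peg 0: [2]
Peg 1: [1]
Peg 2: [3]

Derivation:
After move 1 (0->2):
Peg 0: [2]
Peg 1: []
Peg 2: [3, 1]

After move 2 (2->0):
Peg 0: [2, 1]
Peg 1: []
Peg 2: [3]

After move 3 (0->1):
Peg 0: [2]
Peg 1: [1]
Peg 2: [3]

After move 4 (0->2):
Peg 0: []
Peg 1: [1]
Peg 2: [3, 2]

After move 5 (2->0):
Peg 0: [2]
Peg 1: [1]
Peg 2: [3]

After move 6 (1->2):
Peg 0: [2]
Peg 1: []
Peg 2: [3, 1]

After move 7 (2->1):
Peg 0: [2]
Peg 1: [1]
Peg 2: [3]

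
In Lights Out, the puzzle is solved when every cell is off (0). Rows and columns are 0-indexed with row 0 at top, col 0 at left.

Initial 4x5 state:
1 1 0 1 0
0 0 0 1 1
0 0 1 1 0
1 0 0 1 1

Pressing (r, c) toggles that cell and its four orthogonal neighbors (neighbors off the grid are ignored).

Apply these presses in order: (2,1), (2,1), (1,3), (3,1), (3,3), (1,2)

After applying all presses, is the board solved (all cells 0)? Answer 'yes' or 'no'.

Answer: no

Derivation:
After press 1 at (2,1):
1 1 0 1 0
0 1 0 1 1
1 1 0 1 0
1 1 0 1 1

After press 2 at (2,1):
1 1 0 1 0
0 0 0 1 1
0 0 1 1 0
1 0 0 1 1

After press 3 at (1,3):
1 1 0 0 0
0 0 1 0 0
0 0 1 0 0
1 0 0 1 1

After press 4 at (3,1):
1 1 0 0 0
0 0 1 0 0
0 1 1 0 0
0 1 1 1 1

After press 5 at (3,3):
1 1 0 0 0
0 0 1 0 0
0 1 1 1 0
0 1 0 0 0

After press 6 at (1,2):
1 1 1 0 0
0 1 0 1 0
0 1 0 1 0
0 1 0 0 0

Lights still on: 8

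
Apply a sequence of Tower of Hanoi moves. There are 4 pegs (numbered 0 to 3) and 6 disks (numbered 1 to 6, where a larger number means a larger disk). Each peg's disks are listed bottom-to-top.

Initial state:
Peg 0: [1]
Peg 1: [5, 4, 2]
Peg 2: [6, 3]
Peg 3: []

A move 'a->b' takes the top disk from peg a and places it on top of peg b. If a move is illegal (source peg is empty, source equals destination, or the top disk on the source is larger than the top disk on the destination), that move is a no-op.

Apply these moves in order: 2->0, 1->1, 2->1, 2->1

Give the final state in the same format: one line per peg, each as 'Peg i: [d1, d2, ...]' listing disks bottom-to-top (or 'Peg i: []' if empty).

Answer: Peg 0: [1]
Peg 1: [5, 4, 2]
Peg 2: [6, 3]
Peg 3: []

Derivation:
After move 1 (2->0):
Peg 0: [1]
Peg 1: [5, 4, 2]
Peg 2: [6, 3]
Peg 3: []

After move 2 (1->1):
Peg 0: [1]
Peg 1: [5, 4, 2]
Peg 2: [6, 3]
Peg 3: []

After move 3 (2->1):
Peg 0: [1]
Peg 1: [5, 4, 2]
Peg 2: [6, 3]
Peg 3: []

After move 4 (2->1):
Peg 0: [1]
Peg 1: [5, 4, 2]
Peg 2: [6, 3]
Peg 3: []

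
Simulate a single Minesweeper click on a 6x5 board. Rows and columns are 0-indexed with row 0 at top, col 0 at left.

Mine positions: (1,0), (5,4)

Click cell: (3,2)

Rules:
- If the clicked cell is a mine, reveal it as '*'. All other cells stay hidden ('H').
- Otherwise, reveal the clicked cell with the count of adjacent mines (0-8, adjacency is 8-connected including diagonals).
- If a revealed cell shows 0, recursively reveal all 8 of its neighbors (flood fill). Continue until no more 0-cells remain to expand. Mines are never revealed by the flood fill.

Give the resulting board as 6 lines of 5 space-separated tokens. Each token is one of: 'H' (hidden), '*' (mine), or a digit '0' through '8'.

H 1 0 0 0
H 1 0 0 0
1 1 0 0 0
0 0 0 0 0
0 0 0 1 1
0 0 0 1 H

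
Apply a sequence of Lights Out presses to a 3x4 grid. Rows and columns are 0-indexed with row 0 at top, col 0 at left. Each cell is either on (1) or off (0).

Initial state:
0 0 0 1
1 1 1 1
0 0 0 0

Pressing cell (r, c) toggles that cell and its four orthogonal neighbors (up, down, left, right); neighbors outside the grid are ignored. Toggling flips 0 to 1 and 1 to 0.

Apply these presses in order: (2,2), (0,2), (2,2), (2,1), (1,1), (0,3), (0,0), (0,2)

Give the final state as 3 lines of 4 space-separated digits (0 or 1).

Answer: 1 0 1 0
1 1 0 0
1 0 1 0

Derivation:
After press 1 at (2,2):
0 0 0 1
1 1 0 1
0 1 1 1

After press 2 at (0,2):
0 1 1 0
1 1 1 1
0 1 1 1

After press 3 at (2,2):
0 1 1 0
1 1 0 1
0 0 0 0

After press 4 at (2,1):
0 1 1 0
1 0 0 1
1 1 1 0

After press 5 at (1,1):
0 0 1 0
0 1 1 1
1 0 1 0

After press 6 at (0,3):
0 0 0 1
0 1 1 0
1 0 1 0

After press 7 at (0,0):
1 1 0 1
1 1 1 0
1 0 1 0

After press 8 at (0,2):
1 0 1 0
1 1 0 0
1 0 1 0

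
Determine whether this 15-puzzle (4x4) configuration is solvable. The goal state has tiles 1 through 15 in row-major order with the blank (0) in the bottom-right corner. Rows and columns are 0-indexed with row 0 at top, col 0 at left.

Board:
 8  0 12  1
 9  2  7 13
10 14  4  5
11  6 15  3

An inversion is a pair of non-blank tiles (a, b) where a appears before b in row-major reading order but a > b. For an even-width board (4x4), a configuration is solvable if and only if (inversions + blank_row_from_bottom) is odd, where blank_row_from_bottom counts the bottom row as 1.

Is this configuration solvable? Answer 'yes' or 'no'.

Answer: no

Derivation:
Inversions: 48
Blank is in row 0 (0-indexed from top), which is row 4 counting from the bottom (bottom = 1).
48 + 4 = 52, which is even, so the puzzle is not solvable.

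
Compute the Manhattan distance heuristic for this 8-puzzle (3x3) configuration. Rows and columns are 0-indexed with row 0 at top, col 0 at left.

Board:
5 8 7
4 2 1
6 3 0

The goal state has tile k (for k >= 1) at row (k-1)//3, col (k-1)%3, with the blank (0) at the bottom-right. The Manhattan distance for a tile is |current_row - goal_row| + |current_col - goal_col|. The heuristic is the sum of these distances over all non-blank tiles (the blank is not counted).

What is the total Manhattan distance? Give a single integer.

Answer: 18

Derivation:
Tile 5: (0,0)->(1,1) = 2
Tile 8: (0,1)->(2,1) = 2
Tile 7: (0,2)->(2,0) = 4
Tile 4: (1,0)->(1,0) = 0
Tile 2: (1,1)->(0,1) = 1
Tile 1: (1,2)->(0,0) = 3
Tile 6: (2,0)->(1,2) = 3
Tile 3: (2,1)->(0,2) = 3
Sum: 2 + 2 + 4 + 0 + 1 + 3 + 3 + 3 = 18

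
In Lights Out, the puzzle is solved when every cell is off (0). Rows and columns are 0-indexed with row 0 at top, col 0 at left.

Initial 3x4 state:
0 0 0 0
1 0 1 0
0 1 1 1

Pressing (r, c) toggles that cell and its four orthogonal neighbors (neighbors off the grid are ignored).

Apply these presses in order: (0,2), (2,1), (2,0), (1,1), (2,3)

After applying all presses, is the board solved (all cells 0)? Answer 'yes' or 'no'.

After press 1 at (0,2):
0 1 1 1
1 0 0 0
0 1 1 1

After press 2 at (2,1):
0 1 1 1
1 1 0 0
1 0 0 1

After press 3 at (2,0):
0 1 1 1
0 1 0 0
0 1 0 1

After press 4 at (1,1):
0 0 1 1
1 0 1 0
0 0 0 1

After press 5 at (2,3):
0 0 1 1
1 0 1 1
0 0 1 0

Lights still on: 6

Answer: no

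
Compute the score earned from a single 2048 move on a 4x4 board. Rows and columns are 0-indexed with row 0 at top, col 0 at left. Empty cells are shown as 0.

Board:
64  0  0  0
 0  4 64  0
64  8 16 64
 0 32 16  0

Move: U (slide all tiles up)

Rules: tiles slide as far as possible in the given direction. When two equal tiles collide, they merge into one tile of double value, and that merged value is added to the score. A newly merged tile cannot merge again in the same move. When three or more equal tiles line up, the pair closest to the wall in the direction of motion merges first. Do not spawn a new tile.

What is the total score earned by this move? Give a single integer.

Slide up:
col 0: [64, 0, 64, 0] -> [128, 0, 0, 0]  score +128 (running 128)
col 1: [0, 4, 8, 32] -> [4, 8, 32, 0]  score +0 (running 128)
col 2: [0, 64, 16, 16] -> [64, 32, 0, 0]  score +32 (running 160)
col 3: [0, 0, 64, 0] -> [64, 0, 0, 0]  score +0 (running 160)
Board after move:
128   4  64  64
  0   8  32   0
  0  32   0   0
  0   0   0   0

Answer: 160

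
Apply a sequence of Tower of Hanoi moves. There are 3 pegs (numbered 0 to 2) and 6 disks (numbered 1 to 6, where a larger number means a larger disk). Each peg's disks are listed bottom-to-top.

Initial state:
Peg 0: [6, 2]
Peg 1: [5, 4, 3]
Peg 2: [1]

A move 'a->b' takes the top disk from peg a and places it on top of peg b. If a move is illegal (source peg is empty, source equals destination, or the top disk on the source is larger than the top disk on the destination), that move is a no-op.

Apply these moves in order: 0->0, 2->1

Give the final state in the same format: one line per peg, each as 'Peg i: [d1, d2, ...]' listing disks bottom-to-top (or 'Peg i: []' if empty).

Answer: Peg 0: [6, 2]
Peg 1: [5, 4, 3, 1]
Peg 2: []

Derivation:
After move 1 (0->0):
Peg 0: [6, 2]
Peg 1: [5, 4, 3]
Peg 2: [1]

After move 2 (2->1):
Peg 0: [6, 2]
Peg 1: [5, 4, 3, 1]
Peg 2: []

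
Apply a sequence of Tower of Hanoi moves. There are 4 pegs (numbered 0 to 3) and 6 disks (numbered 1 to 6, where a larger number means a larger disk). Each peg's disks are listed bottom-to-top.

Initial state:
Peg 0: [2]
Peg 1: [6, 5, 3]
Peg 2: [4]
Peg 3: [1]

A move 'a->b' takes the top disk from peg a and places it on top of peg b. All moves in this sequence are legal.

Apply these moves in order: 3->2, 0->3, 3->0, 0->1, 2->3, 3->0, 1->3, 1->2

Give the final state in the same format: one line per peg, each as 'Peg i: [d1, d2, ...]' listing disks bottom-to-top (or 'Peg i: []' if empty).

Answer: Peg 0: [1]
Peg 1: [6, 5]
Peg 2: [4, 3]
Peg 3: [2]

Derivation:
After move 1 (3->2):
Peg 0: [2]
Peg 1: [6, 5, 3]
Peg 2: [4, 1]
Peg 3: []

After move 2 (0->3):
Peg 0: []
Peg 1: [6, 5, 3]
Peg 2: [4, 1]
Peg 3: [2]

After move 3 (3->0):
Peg 0: [2]
Peg 1: [6, 5, 3]
Peg 2: [4, 1]
Peg 3: []

After move 4 (0->1):
Peg 0: []
Peg 1: [6, 5, 3, 2]
Peg 2: [4, 1]
Peg 3: []

After move 5 (2->3):
Peg 0: []
Peg 1: [6, 5, 3, 2]
Peg 2: [4]
Peg 3: [1]

After move 6 (3->0):
Peg 0: [1]
Peg 1: [6, 5, 3, 2]
Peg 2: [4]
Peg 3: []

After move 7 (1->3):
Peg 0: [1]
Peg 1: [6, 5, 3]
Peg 2: [4]
Peg 3: [2]

After move 8 (1->2):
Peg 0: [1]
Peg 1: [6, 5]
Peg 2: [4, 3]
Peg 3: [2]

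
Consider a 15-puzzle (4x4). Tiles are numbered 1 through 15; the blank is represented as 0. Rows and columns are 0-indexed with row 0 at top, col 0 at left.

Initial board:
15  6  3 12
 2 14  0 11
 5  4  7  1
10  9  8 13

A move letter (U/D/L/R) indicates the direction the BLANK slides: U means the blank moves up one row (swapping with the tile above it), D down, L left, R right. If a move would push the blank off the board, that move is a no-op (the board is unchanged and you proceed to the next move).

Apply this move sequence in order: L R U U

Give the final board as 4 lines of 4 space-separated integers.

Answer: 15  6  0 12
 2 14  3 11
 5  4  7  1
10  9  8 13

Derivation:
After move 1 (L):
15  6  3 12
 2  0 14 11
 5  4  7  1
10  9  8 13

After move 2 (R):
15  6  3 12
 2 14  0 11
 5  4  7  1
10  9  8 13

After move 3 (U):
15  6  0 12
 2 14  3 11
 5  4  7  1
10  9  8 13

After move 4 (U):
15  6  0 12
 2 14  3 11
 5  4  7  1
10  9  8 13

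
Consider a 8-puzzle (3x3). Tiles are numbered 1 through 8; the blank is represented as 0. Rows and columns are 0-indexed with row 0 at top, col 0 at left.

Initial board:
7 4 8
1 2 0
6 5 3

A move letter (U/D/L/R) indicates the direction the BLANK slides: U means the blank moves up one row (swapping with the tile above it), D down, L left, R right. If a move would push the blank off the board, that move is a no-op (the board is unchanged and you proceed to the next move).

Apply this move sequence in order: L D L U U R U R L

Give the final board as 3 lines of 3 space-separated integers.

Answer: 4 0 8
7 5 2
1 6 3

Derivation:
After move 1 (L):
7 4 8
1 0 2
6 5 3

After move 2 (D):
7 4 8
1 5 2
6 0 3

After move 3 (L):
7 4 8
1 5 2
0 6 3

After move 4 (U):
7 4 8
0 5 2
1 6 3

After move 5 (U):
0 4 8
7 5 2
1 6 3

After move 6 (R):
4 0 8
7 5 2
1 6 3

After move 7 (U):
4 0 8
7 5 2
1 6 3

After move 8 (R):
4 8 0
7 5 2
1 6 3

After move 9 (L):
4 0 8
7 5 2
1 6 3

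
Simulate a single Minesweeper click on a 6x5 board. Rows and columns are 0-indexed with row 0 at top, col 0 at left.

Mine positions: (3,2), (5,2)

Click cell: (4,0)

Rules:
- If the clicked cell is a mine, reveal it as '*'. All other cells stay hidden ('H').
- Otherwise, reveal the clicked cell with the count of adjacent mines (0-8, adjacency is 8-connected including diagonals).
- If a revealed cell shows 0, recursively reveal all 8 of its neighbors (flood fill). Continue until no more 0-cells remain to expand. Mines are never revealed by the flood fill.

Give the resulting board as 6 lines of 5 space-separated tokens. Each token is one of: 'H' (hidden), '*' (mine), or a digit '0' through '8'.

0 0 0 0 0
0 0 0 0 0
0 1 1 1 0
0 1 H 1 0
0 2 H 2 0
0 1 H 1 0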